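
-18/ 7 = -2.57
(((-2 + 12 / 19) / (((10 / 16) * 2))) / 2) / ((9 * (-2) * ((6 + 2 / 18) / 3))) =78 / 5225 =0.01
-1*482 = -482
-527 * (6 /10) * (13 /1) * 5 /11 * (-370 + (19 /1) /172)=1307602413 /1892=691121.78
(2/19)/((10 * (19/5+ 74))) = 1/7391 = 0.00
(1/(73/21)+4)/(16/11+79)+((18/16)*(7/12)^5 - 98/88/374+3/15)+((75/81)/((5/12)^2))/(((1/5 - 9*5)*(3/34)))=-70156183856377/68585279938560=-1.02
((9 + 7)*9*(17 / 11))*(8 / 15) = 6528 / 55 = 118.69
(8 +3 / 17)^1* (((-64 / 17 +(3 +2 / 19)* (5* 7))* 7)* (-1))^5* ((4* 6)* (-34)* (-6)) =-30074004279653817130289874914976 / 3515706497843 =-8554185139773526168.01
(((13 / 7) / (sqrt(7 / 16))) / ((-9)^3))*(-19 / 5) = 988*sqrt(7) / 178605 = 0.01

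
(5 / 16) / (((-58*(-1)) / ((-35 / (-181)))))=175 / 167968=0.00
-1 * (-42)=42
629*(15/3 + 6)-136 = 6783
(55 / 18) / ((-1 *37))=-55 / 666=-0.08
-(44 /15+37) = -599 /15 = -39.93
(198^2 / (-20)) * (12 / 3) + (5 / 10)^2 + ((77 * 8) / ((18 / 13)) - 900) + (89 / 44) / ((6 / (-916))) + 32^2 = -15009319 / 1980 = -7580.46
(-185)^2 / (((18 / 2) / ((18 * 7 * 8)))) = 3833200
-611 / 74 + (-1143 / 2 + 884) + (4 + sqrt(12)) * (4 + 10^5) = 200008 * sqrt(3) + 14811849 / 37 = 746744.26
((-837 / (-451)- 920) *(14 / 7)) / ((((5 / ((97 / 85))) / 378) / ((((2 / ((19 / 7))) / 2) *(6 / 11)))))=-1275352451352 / 40060075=-31836.00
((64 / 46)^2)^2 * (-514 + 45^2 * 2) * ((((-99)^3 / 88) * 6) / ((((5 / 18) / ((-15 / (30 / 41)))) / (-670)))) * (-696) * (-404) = -3410421840514036952727552 / 279841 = -12186998475970415174.07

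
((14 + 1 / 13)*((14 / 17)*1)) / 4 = 1281 / 442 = 2.90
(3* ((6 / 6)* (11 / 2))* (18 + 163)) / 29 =5973 / 58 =102.98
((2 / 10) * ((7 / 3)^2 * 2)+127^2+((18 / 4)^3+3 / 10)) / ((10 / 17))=99282329 / 3600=27578.42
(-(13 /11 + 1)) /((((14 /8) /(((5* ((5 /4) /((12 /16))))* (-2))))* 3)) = 1600 /231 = 6.93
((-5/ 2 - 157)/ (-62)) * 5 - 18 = -637/ 124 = -5.14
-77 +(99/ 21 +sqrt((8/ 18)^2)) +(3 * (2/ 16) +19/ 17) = -602747/ 8568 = -70.35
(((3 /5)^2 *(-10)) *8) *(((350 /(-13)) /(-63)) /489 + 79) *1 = -2275.23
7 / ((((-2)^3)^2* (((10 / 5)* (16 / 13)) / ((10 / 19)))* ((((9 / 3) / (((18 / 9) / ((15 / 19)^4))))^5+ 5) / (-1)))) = -180036188665088536610282089 / 39009276747189048494683635424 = -0.00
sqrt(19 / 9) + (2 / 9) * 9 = sqrt(19) / 3 + 2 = 3.45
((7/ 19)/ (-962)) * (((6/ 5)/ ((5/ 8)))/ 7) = -24/ 228475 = -0.00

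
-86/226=-43/113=-0.38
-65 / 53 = -1.23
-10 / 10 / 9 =-1 / 9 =-0.11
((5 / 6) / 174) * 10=0.05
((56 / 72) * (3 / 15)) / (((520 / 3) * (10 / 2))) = 7 / 39000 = 0.00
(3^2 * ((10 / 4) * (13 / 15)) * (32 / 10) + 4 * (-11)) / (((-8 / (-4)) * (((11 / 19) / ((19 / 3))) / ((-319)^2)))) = 153622106 / 15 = 10241473.73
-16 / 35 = -0.46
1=1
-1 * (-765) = 765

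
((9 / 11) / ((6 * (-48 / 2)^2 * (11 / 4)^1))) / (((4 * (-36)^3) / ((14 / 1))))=-7 / 1083912192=-0.00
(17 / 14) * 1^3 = 17 / 14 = 1.21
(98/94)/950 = 0.00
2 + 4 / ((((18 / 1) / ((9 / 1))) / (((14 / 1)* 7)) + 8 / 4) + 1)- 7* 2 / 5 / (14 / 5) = 86 / 37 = 2.32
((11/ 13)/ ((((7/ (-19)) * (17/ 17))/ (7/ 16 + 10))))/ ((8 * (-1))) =34903/ 11648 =3.00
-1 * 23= -23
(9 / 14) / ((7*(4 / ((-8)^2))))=72 / 49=1.47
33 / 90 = 11 / 30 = 0.37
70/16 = 35/8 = 4.38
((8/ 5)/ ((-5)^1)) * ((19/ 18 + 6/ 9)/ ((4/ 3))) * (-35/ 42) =31/ 90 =0.34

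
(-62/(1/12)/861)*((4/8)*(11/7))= -1364/2009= -0.68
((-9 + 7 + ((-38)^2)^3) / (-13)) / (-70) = 1505468191 / 455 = 3308721.30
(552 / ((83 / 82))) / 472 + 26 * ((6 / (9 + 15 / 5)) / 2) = 74977 / 9794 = 7.66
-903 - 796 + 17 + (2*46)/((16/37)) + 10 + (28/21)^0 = -5833/4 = -1458.25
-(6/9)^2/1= -4/9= -0.44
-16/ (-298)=8/ 149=0.05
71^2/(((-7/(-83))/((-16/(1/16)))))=-107111168/7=-15301595.43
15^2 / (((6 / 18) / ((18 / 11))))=12150 / 11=1104.55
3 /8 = 0.38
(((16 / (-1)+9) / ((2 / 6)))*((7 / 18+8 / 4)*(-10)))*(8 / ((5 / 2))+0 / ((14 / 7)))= 4816 / 3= 1605.33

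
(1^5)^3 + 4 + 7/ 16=87/ 16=5.44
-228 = -228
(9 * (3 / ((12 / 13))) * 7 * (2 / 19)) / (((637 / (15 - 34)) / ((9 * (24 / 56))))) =-243 / 98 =-2.48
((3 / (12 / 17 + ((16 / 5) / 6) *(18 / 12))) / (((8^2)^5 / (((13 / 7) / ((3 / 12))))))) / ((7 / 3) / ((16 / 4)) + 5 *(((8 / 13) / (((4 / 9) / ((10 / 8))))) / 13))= 98865 / 8959301779456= 0.00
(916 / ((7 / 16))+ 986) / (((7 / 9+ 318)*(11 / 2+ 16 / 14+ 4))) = 388044 / 427481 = 0.91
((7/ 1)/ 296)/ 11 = 7/ 3256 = 0.00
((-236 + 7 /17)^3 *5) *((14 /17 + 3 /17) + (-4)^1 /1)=963604501875 /4913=196133625.46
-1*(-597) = 597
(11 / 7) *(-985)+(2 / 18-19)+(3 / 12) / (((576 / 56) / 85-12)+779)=-180210418855 / 115022124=-1566.75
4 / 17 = 0.24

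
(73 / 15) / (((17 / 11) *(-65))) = -803 / 16575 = -0.05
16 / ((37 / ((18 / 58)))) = 144 / 1073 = 0.13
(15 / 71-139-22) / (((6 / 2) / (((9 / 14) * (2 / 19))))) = -34248 / 9443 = -3.63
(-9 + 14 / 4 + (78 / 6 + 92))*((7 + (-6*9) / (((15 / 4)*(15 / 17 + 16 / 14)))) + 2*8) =3810253 / 2410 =1581.02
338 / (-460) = -169 / 230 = -0.73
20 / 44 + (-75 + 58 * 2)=456 / 11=41.45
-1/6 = -0.17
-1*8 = -8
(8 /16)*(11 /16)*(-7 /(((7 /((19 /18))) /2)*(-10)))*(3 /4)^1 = 209 /3840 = 0.05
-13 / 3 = -4.33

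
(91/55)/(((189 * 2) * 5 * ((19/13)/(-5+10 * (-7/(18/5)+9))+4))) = 9971/45813735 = 0.00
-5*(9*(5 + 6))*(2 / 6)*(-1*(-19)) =-3135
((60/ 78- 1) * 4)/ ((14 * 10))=-3/ 455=-0.01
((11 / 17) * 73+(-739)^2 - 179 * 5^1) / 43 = 12680.77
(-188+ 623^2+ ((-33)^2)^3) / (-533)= -1291855910 / 533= -2423744.67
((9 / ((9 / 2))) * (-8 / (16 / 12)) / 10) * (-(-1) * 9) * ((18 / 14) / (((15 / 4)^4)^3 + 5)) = -8153726976 / 4541124762184675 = -0.00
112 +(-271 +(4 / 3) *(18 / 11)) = -1725 / 11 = -156.82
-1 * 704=-704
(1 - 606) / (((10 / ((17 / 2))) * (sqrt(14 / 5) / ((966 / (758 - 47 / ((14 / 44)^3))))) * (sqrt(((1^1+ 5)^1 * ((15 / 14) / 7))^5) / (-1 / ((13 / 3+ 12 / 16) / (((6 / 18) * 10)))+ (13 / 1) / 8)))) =129005310552503 * sqrt(14) / 950498193600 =507.83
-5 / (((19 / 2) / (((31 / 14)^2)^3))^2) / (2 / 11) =-4233.40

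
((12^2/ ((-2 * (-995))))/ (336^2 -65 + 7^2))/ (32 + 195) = 9/ 3186955150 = 0.00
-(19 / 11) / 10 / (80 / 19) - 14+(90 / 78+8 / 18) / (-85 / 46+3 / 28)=-17265656477 / 1154181600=-14.96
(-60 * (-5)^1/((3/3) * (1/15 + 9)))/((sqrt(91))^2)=1125/3094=0.36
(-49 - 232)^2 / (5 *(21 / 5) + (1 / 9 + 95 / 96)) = 22740768 / 6365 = 3572.78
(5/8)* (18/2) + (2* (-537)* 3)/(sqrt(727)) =45/8 - 3222* sqrt(727)/727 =-113.87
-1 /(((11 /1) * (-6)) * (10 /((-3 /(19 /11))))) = -1 /380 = -0.00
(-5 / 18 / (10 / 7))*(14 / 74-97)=1393 / 74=18.82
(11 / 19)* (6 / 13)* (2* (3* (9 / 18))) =198 / 247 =0.80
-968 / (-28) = 242 / 7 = 34.57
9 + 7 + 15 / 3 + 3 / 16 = 339 / 16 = 21.19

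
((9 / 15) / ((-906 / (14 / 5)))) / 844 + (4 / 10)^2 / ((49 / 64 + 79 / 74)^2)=2858398267057 / 60039763694100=0.05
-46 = -46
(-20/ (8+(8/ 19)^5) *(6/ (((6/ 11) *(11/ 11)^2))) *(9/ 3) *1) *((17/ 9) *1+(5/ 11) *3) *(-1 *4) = 1594607756/ 1488117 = 1071.56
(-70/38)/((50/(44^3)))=-298144/95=-3138.36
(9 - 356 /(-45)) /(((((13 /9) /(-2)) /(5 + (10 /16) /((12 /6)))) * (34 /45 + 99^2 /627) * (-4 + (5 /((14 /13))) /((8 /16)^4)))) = -25809315 /238971616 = -0.11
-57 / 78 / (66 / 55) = -95 / 156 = -0.61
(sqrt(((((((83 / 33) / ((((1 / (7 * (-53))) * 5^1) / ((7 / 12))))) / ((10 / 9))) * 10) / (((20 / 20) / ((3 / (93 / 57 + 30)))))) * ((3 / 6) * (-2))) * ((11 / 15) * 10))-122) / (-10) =61 / 5-7 * sqrt(502321810) / 60100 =9.59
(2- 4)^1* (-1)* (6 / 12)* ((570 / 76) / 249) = 5 / 166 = 0.03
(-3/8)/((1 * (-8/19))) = 57/64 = 0.89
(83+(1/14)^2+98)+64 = 48021/196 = 245.01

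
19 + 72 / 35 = 737 / 35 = 21.06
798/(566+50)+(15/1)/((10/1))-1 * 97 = -4145/44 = -94.20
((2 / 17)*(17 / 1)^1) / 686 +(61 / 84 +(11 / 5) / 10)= 97663 / 102900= 0.95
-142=-142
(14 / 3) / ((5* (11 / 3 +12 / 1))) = 14 / 235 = 0.06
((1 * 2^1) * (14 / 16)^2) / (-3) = -0.51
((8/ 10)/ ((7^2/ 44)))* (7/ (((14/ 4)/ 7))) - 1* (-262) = 272.06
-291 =-291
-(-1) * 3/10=3/10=0.30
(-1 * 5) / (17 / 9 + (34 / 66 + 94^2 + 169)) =-495 / 891733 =-0.00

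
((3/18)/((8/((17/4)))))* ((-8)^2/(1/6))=34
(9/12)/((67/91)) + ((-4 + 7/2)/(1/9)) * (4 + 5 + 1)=-11787/268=-43.98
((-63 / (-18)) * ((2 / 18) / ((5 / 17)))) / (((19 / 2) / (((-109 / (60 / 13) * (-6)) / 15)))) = 168623 / 128250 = 1.31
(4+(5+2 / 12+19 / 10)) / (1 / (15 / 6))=83 / 3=27.67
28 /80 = 7 /20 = 0.35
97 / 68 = 1.43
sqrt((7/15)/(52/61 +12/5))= sqrt(79422)/744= 0.38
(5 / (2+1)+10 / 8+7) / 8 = 119 / 96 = 1.24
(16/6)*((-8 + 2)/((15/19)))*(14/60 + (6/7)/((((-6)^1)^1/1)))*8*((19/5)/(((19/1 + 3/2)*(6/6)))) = -877952/322875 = -2.72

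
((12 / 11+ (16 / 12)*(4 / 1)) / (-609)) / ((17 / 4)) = -0.00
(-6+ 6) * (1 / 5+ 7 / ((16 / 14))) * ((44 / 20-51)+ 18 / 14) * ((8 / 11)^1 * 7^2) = 0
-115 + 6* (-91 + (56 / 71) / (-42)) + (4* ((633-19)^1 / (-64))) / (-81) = -30394675 / 46008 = -660.64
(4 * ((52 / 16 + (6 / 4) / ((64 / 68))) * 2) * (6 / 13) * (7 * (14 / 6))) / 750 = 1519 / 3900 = 0.39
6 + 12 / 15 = 34 / 5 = 6.80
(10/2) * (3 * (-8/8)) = -15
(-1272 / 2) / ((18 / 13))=-1378 / 3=-459.33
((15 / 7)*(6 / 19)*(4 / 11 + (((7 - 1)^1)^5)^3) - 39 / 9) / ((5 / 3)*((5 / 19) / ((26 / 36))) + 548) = 2593406036320879 / 4471698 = 579960014.37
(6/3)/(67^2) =2/4489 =0.00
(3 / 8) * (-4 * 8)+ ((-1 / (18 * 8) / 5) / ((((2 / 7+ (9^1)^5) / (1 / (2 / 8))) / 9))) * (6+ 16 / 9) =-89282569 / 7440210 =-12.00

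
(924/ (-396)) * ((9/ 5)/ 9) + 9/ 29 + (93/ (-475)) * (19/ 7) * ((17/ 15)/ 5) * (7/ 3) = -23783/ 54375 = -0.44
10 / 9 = 1.11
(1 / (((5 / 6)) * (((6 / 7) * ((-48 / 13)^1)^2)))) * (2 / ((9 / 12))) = 1183 / 4320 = 0.27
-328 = -328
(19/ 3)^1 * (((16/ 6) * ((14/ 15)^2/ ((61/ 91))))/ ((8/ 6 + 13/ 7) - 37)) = -9488752/ 14617125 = -0.65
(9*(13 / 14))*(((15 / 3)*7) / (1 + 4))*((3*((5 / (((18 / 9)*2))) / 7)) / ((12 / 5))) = 2925 / 224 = 13.06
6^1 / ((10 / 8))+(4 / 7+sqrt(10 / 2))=sqrt(5)+188 / 35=7.61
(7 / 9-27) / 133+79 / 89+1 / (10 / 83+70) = 0.70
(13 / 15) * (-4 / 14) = -26 / 105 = -0.25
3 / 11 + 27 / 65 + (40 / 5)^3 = 366572 / 715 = 512.69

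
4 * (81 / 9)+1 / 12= 433 / 12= 36.08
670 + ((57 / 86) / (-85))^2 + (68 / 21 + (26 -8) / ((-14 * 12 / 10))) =107753905397 / 160308300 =672.17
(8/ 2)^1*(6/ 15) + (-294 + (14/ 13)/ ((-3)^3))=-513232/ 1755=-292.44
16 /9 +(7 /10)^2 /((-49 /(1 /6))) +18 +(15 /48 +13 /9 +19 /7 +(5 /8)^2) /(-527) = 1050048589 /53121600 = 19.77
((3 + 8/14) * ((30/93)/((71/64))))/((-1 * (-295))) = 0.00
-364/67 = -5.43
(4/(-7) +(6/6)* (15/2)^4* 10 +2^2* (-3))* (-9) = -15940539/56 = -284652.48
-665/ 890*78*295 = -17192.87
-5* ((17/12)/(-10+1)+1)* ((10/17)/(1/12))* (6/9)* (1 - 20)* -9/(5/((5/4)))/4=-43225/204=-211.89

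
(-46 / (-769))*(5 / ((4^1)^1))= 115 / 1538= 0.07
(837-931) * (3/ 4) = -141/ 2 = -70.50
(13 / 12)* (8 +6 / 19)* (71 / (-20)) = -72917 / 2280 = -31.98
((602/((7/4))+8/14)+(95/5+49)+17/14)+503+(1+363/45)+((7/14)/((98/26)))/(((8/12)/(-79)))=2675791/2940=910.13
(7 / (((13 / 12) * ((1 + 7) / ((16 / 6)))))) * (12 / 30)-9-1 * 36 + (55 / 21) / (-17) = -1027808 / 23205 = -44.29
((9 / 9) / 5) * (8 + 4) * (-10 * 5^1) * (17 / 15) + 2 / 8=-543 / 4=-135.75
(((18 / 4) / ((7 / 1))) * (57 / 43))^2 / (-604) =-263169 / 218892016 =-0.00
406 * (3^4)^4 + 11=17476968737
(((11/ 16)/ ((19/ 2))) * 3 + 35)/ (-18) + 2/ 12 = -4897/ 2736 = -1.79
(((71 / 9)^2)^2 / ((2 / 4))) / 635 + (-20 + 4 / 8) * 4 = -274142968 / 4166235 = -65.80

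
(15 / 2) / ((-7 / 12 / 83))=-7470 / 7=-1067.14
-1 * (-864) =864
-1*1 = -1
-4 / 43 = -0.09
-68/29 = -2.34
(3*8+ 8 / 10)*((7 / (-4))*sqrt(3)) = -217*sqrt(3) / 5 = -75.17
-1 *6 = -6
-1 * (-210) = 210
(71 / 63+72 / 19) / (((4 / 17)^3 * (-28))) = -28913005 / 2145024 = -13.48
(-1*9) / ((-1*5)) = 9 / 5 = 1.80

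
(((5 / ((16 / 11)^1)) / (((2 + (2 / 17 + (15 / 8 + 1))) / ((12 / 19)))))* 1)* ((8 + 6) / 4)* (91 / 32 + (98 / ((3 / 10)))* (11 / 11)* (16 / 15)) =975205 / 1824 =534.65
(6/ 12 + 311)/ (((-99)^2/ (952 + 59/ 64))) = 12664967/ 418176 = 30.29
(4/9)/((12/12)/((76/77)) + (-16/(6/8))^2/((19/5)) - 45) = 304/51833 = 0.01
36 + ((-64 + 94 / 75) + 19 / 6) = -1179 / 50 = -23.58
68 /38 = 34 /19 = 1.79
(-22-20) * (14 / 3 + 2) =-280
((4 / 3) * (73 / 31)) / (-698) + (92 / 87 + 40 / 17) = 3.41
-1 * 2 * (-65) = 130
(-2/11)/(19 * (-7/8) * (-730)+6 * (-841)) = -8/311971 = -0.00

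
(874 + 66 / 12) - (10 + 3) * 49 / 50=21669 / 25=866.76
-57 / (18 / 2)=-19 / 3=-6.33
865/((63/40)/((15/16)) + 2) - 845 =-56115/92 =-609.95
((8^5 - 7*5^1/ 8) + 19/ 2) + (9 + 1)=262265/ 8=32783.12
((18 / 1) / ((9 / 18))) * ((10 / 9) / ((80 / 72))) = 36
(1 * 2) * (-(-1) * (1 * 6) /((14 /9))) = 54 /7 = 7.71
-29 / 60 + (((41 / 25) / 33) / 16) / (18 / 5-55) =-0.48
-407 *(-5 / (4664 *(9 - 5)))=185 / 1696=0.11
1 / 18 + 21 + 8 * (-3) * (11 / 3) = -1205 / 18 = -66.94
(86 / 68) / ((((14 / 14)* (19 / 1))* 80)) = 0.00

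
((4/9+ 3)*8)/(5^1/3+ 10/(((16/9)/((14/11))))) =10912/3495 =3.12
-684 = -684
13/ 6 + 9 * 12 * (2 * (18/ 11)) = 23471/ 66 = 355.62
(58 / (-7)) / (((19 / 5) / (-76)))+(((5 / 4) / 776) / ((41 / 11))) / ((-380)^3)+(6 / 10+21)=1831282289745843 / 9776522291200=187.31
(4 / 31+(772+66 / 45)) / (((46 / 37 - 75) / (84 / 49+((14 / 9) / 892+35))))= -6865463259479 / 17827970265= -385.10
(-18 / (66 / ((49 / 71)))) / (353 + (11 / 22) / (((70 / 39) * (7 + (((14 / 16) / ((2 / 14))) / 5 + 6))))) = -585501 / 1098146137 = -0.00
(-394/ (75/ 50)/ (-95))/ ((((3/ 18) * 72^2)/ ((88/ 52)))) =2167/ 400140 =0.01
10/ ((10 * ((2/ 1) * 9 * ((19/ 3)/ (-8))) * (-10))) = 2/ 285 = 0.01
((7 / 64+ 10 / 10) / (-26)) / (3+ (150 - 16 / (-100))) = -1775 / 6371456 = -0.00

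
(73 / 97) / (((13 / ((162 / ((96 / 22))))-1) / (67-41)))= -563706 / 18721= -30.11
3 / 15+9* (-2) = -89 / 5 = -17.80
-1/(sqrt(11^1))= -sqrt(11)/11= -0.30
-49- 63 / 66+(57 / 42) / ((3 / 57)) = -1861 / 77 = -24.17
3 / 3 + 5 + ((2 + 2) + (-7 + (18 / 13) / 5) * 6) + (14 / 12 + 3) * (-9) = -8819 / 130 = -67.84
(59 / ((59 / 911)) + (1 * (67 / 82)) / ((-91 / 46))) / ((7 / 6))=20384400 / 26117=780.50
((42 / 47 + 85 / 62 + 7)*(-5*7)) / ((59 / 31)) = -944895 / 5546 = -170.37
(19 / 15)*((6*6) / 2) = 114 / 5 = 22.80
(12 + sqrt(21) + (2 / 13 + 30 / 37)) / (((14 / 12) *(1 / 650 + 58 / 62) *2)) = 60450 *sqrt(21) / 132167 + 28997400 / 4890179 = 8.03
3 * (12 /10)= 18 /5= 3.60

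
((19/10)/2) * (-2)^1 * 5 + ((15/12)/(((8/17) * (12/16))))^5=4361408197/7962624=547.74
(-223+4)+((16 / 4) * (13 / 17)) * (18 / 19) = -69801 / 323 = -216.10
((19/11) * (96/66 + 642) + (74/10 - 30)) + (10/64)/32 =674549713/619520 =1088.83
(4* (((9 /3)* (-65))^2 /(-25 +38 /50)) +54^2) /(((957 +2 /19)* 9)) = -2148482 /5510055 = -0.39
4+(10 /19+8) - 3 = 181 /19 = 9.53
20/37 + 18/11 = 886/407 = 2.18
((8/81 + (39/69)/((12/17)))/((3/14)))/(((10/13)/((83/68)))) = 50627759/7601040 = 6.66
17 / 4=4.25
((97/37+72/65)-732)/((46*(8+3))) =-1751491/1216930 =-1.44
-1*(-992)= 992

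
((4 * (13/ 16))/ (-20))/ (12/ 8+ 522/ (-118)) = 767/ 13800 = 0.06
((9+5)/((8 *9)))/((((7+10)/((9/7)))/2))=1/34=0.03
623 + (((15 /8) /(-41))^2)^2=623.00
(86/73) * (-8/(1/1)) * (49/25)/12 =-1.54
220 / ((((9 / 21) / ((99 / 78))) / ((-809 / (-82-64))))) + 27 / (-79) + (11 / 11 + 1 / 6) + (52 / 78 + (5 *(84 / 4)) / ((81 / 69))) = 4994651669 / 1349478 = 3701.17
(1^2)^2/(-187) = -0.01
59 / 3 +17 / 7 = 464 / 21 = 22.10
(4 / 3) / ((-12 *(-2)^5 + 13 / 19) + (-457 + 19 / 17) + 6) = -1292 / 63177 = -0.02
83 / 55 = 1.51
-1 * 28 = -28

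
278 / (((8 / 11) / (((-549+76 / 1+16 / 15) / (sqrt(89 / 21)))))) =-87627.98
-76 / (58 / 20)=-760 / 29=-26.21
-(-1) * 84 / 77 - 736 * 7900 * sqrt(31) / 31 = 12 / 11 - 5814400 * sqrt(31) / 31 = -1044295.98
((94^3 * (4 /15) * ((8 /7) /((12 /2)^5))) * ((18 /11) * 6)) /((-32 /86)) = -8928778 /10395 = -858.95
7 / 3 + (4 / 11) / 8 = 157 / 66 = 2.38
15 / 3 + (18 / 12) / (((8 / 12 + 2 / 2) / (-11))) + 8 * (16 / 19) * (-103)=-132771 / 190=-698.79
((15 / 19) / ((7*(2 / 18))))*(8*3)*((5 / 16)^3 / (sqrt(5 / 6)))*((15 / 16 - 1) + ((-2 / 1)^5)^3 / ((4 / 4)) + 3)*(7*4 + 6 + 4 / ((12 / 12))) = -5307940125*sqrt(30) / 28672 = -1013978.29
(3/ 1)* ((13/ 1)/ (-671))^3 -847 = -255888625808/ 302111711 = -847.00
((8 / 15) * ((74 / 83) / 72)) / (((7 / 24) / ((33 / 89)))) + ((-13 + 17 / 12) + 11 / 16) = -45038281 / 4136720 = -10.89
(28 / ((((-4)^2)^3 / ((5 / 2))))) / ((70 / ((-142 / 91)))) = -71 / 186368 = -0.00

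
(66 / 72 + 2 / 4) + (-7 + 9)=41 / 12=3.42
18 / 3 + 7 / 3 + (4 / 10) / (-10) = 622 / 75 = 8.29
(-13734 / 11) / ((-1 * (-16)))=-6867 / 88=-78.03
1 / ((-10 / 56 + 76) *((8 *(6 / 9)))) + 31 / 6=131689 / 25476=5.17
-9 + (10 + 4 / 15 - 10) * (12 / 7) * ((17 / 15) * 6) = -1031 / 175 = -5.89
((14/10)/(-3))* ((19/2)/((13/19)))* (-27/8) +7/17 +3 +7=570711/17680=32.28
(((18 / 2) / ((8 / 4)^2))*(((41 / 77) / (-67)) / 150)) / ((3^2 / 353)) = -0.00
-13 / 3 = -4.33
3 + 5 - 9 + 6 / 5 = 0.20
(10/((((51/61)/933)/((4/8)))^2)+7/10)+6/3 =3113314.47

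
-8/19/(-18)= 4/171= 0.02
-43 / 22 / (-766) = 43 / 16852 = 0.00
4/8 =0.50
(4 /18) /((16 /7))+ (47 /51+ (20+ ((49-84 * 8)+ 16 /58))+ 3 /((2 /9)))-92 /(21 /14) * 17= -57889433 /35496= -1630.87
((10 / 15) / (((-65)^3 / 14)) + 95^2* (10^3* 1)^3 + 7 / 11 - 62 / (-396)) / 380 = 490741143750043114277 / 20662785000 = 23750000000.00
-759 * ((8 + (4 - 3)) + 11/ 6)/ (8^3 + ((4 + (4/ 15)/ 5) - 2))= -1233375/ 77108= -16.00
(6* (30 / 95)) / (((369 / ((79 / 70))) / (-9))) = -1422 / 27265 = -0.05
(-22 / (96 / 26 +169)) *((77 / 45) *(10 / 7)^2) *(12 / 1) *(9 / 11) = -4.37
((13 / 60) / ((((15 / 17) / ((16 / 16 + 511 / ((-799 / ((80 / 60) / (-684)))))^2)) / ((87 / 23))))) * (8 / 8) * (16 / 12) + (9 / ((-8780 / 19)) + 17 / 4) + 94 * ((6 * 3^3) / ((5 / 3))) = 205261918282463870402 / 22451959070849025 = 9142.27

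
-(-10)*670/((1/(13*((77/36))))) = 1676675/9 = 186297.22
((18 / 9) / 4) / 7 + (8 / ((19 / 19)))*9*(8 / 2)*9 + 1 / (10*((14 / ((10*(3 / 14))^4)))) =174269903 / 67228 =2592.22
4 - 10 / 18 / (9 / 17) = 2.95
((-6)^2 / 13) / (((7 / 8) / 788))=226944 / 91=2493.89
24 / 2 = 12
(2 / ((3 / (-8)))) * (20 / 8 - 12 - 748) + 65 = 4105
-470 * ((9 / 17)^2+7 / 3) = -1065020 / 867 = -1228.40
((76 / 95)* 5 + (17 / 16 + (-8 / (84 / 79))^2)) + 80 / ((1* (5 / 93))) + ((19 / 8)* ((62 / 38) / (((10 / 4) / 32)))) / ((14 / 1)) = 54797357 / 35280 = 1553.21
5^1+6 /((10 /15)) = 14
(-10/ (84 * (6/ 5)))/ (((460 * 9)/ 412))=-515/ 52164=-0.01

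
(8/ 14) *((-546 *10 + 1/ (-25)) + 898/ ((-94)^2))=-1206100386/ 386575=-3119.96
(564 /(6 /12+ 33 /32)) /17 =18048 /833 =21.67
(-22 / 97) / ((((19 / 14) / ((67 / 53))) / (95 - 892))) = 16446892 / 97679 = 168.38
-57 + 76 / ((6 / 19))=551 / 3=183.67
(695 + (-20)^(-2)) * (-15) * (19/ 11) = -15846057/ 880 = -18006.88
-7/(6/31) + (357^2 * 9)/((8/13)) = 44733731/24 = 1863905.46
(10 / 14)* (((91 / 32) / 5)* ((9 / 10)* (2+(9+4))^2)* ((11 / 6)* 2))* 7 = 135135 / 64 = 2111.48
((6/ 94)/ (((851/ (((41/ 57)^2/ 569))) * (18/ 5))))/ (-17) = -8405/ 7542052783614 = -0.00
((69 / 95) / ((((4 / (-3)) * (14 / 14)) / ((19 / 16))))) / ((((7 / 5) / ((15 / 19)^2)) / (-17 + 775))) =-17651925 / 80864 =-218.29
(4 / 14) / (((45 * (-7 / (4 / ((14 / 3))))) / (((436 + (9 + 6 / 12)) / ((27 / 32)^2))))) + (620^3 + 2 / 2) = 11035778063777 / 46305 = 238328000.51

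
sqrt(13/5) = sqrt(65)/5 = 1.61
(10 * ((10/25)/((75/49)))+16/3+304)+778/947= 22214362/71025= 312.77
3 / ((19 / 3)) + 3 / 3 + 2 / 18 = 271 / 171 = 1.58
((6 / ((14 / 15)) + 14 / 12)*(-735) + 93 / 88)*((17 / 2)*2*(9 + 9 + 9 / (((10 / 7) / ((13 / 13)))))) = -2029010877 / 880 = -2305694.18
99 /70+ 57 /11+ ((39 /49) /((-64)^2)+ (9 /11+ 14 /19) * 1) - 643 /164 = 3307230561 /781742080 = 4.23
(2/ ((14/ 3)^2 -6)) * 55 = 495/ 71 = 6.97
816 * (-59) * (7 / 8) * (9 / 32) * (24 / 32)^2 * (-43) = 73362429 / 256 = 286571.99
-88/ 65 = -1.35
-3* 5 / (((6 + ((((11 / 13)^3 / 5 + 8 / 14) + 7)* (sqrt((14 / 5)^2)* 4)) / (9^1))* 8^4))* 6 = -7414875 / 5255254016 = -0.00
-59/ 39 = -1.51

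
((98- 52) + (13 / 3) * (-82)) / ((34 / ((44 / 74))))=-10208 / 1887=-5.41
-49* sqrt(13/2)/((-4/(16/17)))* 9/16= 441* sqrt(26)/136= 16.53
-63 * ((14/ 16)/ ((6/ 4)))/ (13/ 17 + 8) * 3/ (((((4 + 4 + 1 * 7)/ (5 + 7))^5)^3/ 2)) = -4024921227264/ 4547119140625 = -0.89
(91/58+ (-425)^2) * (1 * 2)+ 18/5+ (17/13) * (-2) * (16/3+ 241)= 2039263583/5655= 360612.48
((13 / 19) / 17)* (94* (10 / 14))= 6110 / 2261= 2.70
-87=-87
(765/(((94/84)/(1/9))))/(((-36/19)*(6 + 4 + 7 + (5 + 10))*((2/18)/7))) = -237405/3008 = -78.92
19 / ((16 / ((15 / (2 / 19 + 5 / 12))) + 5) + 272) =16245 / 237311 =0.07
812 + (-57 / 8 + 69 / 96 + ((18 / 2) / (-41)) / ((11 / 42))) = 11614233 / 14432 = 804.76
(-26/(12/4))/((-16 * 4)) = 13/96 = 0.14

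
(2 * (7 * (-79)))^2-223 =1223013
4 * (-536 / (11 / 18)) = -38592 / 11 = -3508.36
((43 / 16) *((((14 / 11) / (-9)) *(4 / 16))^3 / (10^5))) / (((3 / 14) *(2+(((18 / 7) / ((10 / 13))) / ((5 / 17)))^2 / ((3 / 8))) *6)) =-5058907 / 1897712912958382080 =-0.00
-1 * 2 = -2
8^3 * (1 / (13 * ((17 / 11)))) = 5632 / 221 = 25.48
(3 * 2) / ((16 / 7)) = 2.62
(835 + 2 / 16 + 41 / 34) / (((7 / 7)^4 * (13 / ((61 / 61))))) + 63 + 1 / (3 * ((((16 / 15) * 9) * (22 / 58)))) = 44606795 / 350064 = 127.42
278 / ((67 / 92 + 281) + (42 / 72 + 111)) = 38364 / 54277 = 0.71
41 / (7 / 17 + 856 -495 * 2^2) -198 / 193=-3916519 / 3686493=-1.06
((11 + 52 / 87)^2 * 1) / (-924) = -0.15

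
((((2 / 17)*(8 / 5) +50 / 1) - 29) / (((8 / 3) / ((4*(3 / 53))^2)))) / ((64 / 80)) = 48627 / 95506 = 0.51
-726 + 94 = -632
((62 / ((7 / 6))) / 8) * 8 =372 / 7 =53.14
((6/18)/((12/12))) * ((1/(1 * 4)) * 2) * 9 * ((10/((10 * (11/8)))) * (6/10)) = 36/55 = 0.65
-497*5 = -2485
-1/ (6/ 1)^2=-1/ 36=-0.03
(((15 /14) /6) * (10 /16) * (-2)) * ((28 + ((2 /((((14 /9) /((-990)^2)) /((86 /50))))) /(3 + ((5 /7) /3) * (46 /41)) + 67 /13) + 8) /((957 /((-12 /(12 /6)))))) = 86648035025 /93324088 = 928.46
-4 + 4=0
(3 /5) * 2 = 6 /5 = 1.20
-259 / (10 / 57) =-14763 / 10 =-1476.30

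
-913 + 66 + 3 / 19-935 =-33855 / 19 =-1781.84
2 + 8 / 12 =8 / 3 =2.67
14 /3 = 4.67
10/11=0.91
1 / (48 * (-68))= -1 / 3264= -0.00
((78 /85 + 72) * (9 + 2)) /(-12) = -11363 /170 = -66.84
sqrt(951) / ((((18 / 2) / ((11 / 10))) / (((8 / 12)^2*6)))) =44*sqrt(951) / 135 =10.05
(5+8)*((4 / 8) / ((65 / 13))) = 13 / 10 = 1.30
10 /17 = 0.59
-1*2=-2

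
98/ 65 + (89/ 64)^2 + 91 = 25144113/ 266240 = 94.44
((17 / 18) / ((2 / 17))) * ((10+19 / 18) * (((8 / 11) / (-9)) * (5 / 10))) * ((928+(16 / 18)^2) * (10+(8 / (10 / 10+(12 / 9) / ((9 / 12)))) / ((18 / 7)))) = -601406789728 / 16238475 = -37035.92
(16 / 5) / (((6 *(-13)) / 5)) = -0.21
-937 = -937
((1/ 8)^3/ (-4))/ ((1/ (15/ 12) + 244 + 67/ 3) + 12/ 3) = -15/ 8329216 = -0.00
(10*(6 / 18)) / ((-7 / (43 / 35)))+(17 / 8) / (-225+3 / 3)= -22373 / 37632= -0.59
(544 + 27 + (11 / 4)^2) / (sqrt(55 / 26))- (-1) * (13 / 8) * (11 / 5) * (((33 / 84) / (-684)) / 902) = -143 / 62818560 + 9257 * sqrt(1430) / 880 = 397.79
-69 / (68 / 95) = -6555 / 68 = -96.40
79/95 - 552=-52361/95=-551.17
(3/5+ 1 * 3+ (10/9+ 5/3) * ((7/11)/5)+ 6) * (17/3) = 83759/1485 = 56.40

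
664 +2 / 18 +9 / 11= 65828 / 99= 664.93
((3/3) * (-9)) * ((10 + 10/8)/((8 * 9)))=-45/32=-1.41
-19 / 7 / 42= -19 / 294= -0.06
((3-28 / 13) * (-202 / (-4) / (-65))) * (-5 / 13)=1111 / 4394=0.25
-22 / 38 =-11 / 19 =-0.58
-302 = -302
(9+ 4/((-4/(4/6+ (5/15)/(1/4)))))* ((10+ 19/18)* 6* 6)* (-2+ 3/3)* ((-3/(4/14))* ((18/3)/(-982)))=-87759/491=-178.74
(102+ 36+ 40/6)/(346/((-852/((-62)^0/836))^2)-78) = -36696971410176/19785924677203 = -1.85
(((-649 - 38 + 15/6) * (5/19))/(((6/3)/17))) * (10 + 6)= -465460/19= -24497.89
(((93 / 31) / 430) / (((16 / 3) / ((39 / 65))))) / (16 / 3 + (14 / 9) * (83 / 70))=243 / 2222240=0.00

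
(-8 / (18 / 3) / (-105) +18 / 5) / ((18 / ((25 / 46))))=2845 / 26082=0.11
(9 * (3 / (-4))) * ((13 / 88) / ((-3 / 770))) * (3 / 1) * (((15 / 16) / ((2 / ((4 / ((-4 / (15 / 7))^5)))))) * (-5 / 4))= 99952734375 / 1258815488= 79.40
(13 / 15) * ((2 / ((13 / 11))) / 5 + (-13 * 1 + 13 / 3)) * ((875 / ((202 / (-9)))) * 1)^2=-111903750 / 10201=-10969.88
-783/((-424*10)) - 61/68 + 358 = 25753291/72080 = 357.29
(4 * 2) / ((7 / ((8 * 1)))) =64 / 7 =9.14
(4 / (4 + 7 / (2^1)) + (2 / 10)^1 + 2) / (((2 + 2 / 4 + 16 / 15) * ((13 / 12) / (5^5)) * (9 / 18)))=6150000 / 1391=4421.28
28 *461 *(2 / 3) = 25816 / 3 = 8605.33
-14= -14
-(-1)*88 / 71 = 88 / 71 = 1.24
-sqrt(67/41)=-sqrt(2747)/41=-1.28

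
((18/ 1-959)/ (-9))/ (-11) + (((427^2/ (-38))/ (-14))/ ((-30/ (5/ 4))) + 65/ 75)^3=-6738886031789867/ 2781351936000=-2422.88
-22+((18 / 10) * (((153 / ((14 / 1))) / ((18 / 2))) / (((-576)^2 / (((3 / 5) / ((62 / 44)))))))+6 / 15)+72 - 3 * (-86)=20558684347 / 66662400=308.40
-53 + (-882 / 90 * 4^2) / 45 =-12709 / 225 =-56.48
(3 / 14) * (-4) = -6 / 7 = -0.86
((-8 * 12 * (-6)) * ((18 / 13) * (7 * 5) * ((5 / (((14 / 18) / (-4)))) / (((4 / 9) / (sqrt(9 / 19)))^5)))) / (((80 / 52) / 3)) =-156905298045 * sqrt(19) / 54872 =-12464177.32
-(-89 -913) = 1002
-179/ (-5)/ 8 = 179/ 40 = 4.48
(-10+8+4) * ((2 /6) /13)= 2 /39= 0.05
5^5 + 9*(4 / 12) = 3128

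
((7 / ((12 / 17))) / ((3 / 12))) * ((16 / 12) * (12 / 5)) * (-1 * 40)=-15232 / 3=-5077.33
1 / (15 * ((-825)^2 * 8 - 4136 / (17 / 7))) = 17 / 1388040720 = 0.00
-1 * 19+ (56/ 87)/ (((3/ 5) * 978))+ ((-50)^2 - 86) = 305671595/ 127629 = 2395.00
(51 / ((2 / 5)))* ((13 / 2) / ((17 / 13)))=2535 / 4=633.75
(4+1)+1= 6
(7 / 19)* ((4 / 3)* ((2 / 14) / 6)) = 2 / 171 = 0.01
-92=-92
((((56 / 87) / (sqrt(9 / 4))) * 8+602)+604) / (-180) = -157831 / 23490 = -6.72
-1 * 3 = -3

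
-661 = -661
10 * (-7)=-70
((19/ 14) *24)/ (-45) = -76/ 105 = -0.72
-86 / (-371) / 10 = 43 / 1855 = 0.02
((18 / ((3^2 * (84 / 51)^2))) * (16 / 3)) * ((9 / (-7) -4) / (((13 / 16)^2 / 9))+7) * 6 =-88973852 / 57967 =-1534.91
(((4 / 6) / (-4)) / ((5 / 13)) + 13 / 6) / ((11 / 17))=442 / 165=2.68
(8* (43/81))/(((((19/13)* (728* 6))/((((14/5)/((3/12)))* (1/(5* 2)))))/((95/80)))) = 43/48600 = 0.00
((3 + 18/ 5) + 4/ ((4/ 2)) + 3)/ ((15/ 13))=754/ 75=10.05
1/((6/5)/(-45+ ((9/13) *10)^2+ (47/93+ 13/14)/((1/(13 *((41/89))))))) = 1127666845/117500292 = 9.60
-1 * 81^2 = -6561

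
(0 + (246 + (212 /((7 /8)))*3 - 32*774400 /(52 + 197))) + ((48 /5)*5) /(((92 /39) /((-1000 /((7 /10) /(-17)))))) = 2265676010 /5727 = 395613.06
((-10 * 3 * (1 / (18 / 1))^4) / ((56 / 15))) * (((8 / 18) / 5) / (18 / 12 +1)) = -1 / 367416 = -0.00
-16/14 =-8/7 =-1.14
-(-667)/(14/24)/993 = 1.15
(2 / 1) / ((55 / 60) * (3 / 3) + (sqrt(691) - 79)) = -22488 / 778465 - 288 * sqrt(691) / 778465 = -0.04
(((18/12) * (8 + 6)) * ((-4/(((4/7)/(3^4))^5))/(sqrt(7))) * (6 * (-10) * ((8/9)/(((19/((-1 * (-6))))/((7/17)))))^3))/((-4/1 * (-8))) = 67002060672230670 * sqrt(7)/33698267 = 5260531346.24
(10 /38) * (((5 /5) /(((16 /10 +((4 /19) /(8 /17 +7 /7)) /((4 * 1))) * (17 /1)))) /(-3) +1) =195760 /752913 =0.26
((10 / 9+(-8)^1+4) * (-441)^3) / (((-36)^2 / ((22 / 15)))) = 16823807 / 60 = 280396.78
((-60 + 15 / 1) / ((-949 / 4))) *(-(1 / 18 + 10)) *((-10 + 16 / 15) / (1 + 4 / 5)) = 242540 / 25623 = 9.47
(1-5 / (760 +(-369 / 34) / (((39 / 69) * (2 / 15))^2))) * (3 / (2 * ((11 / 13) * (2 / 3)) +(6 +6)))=621674937 / 2708724224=0.23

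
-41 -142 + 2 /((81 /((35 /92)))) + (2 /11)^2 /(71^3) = -29527866147209 /161362742706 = -182.99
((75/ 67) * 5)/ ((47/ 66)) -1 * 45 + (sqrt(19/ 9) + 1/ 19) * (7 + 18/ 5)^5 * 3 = 3943748619246/ 186971875 + 418195493 * sqrt(19)/ 3125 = 604411.74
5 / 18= 0.28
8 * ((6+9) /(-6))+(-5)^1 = -25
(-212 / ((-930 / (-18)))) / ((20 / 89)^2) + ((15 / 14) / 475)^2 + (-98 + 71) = -7420265394 / 68544875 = -108.25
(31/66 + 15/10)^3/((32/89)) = 24441625/1149984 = 21.25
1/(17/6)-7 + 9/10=-977/170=-5.75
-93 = -93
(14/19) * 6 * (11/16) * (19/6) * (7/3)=539/24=22.46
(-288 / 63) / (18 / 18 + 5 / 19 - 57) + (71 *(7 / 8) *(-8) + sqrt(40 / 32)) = -3683653 / 7413 + sqrt(5) / 2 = -495.80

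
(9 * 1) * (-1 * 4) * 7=-252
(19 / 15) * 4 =76 / 15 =5.07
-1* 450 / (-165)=2.73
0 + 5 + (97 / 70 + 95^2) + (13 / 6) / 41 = 38880343 / 4305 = 9031.44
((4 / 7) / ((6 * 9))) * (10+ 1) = 22 / 189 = 0.12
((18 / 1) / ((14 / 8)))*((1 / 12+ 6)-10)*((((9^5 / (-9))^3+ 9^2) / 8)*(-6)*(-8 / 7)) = 477870775588800 / 49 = 9752464807934.69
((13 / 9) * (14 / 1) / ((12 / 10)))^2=207025 / 729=283.98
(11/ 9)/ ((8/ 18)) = 11/ 4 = 2.75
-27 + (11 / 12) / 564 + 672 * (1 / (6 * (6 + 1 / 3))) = -1197727 / 128592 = -9.31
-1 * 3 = -3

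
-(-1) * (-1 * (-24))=24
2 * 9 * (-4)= -72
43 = 43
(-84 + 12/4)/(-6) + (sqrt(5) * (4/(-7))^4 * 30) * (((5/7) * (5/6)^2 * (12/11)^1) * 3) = 960000 * sqrt(5)/184877 + 27/2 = 25.11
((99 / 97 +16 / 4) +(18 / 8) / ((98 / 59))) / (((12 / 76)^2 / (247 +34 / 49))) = 1062113372827 / 16768584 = 63339.48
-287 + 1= -286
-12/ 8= -3/ 2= -1.50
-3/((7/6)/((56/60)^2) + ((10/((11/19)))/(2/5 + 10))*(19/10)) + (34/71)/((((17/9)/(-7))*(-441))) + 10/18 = -17363867/161005635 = -0.11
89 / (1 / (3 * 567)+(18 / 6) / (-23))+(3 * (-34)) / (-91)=-316339017 / 462280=-684.30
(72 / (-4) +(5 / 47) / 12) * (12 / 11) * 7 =-71029 / 517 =-137.39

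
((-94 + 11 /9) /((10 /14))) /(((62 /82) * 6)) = -47929 /1674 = -28.63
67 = 67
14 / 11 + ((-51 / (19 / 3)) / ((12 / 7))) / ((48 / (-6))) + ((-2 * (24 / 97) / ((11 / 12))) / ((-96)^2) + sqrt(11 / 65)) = sqrt(715) / 65 + 1206545 / 648736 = 2.27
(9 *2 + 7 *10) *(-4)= -352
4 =4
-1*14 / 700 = -1 / 50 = -0.02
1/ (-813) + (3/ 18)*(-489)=-132521/ 1626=-81.50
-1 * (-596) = 596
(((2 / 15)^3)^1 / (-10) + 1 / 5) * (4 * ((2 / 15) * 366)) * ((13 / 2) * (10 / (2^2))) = 10692812 / 16875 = 633.65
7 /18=0.39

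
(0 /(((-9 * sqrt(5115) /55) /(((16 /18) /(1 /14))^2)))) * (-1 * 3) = 0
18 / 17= 1.06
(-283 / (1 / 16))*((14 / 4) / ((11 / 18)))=-285264 / 11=-25933.09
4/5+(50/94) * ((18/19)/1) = 5822/4465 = 1.30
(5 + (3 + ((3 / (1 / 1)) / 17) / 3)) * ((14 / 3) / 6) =959 / 153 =6.27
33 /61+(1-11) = -577 /61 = -9.46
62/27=2.30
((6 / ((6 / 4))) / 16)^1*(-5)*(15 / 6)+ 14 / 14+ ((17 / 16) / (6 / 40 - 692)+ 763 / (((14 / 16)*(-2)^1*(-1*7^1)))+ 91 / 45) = 2168218187 / 34869240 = 62.18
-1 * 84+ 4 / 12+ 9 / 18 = -499 / 6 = -83.17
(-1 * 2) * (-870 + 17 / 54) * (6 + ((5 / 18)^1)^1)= 10919.38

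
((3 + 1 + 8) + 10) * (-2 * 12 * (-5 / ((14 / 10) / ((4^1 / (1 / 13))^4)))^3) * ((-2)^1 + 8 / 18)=-2149823535674376060928000000 / 147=-14624649902546775924680270.00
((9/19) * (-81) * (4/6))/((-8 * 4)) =243/304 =0.80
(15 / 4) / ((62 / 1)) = 15 / 248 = 0.06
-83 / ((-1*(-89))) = -83 / 89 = -0.93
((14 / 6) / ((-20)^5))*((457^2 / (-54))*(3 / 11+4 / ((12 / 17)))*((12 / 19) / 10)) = 71635207 / 67716000000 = 0.00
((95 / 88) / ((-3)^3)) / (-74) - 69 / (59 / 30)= -363950075 / 10373616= -35.08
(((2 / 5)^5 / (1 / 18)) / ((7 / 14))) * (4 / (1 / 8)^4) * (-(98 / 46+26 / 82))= -43562041344 / 2946875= -14782.45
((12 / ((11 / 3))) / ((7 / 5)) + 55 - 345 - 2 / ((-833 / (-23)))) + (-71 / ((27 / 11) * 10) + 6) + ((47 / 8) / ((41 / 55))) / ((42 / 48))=-275.60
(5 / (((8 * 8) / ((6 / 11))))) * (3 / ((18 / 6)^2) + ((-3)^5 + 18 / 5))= -163 / 16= -10.19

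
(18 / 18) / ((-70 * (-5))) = 1 / 350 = 0.00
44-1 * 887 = -843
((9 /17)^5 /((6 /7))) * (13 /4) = 1791153 /11358856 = 0.16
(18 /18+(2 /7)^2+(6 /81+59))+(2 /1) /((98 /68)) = 81422 /1323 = 61.54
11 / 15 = 0.73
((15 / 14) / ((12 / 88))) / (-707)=-55 / 4949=-0.01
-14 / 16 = -7 / 8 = -0.88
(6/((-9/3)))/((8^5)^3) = -1/17592186044416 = -0.00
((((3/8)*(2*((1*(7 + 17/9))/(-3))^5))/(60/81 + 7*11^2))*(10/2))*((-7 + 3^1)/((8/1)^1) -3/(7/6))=3.10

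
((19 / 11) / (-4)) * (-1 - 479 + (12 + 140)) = 1558 / 11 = 141.64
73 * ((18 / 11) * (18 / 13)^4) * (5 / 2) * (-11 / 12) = -28737180 / 28561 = -1006.17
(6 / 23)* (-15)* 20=-1800 / 23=-78.26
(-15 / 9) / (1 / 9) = -15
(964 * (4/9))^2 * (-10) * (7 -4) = -148687360/27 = -5506939.26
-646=-646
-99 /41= -2.41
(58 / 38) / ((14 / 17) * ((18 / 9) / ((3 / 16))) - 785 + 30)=-1479 / 723083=-0.00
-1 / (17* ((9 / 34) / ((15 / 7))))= -10 / 21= -0.48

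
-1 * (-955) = 955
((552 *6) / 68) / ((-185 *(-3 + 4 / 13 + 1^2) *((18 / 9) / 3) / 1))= 8073 / 34595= 0.23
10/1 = 10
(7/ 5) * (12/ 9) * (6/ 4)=14/ 5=2.80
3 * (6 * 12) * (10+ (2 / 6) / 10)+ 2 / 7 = 75862 / 35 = 2167.49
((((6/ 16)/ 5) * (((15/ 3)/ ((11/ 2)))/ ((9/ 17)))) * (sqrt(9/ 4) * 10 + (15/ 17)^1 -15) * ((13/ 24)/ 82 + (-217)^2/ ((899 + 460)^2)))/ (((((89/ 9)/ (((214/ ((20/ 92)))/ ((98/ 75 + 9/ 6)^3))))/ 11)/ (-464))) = -520461131140312500/ 6208319306273389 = -83.83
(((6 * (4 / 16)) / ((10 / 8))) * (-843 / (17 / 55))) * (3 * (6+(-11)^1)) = 834570 / 17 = 49092.35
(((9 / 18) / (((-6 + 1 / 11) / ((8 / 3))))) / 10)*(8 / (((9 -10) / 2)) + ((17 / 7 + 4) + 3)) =1012 / 6825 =0.15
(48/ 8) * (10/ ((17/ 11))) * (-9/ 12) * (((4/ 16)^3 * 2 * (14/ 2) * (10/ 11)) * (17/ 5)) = -19.69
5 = 5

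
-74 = -74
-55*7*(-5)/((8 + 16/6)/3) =17325/32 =541.41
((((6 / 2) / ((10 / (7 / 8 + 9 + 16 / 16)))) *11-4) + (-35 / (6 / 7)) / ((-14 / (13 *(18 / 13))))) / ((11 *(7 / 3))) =20253 / 6160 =3.29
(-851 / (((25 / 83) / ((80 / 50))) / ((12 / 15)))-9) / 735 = -2265881 / 459375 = -4.93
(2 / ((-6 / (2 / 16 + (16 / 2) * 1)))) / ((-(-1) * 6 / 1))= -65 / 144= -0.45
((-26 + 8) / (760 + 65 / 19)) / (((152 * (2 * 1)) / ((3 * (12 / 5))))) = -27 / 48350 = -0.00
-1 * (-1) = 1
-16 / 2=-8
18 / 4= 9 / 2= 4.50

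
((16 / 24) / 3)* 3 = 2 / 3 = 0.67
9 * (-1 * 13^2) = -1521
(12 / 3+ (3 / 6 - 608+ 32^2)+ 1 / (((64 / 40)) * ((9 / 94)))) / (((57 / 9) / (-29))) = -445817 / 228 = -1955.34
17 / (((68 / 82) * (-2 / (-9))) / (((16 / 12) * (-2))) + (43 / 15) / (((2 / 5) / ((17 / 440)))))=81.81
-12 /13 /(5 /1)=-0.18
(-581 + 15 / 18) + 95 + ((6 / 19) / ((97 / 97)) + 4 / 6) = -18399 / 38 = -484.18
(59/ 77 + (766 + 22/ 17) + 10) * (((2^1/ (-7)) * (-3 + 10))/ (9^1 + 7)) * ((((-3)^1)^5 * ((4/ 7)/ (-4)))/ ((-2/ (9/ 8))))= 2227417947/ 1172864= 1899.13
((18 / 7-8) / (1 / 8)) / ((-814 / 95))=14440 / 2849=5.07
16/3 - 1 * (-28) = 100/3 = 33.33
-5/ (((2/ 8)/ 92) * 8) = -230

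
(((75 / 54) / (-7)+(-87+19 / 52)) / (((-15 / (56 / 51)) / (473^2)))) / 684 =12728613997 / 6122142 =2079.11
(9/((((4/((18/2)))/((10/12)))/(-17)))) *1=-2295/8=-286.88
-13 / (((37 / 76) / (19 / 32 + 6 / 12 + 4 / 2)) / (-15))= 366795 / 296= 1239.17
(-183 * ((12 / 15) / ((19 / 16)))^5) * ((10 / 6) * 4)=-261993005056 / 1547561875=-169.29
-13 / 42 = -0.31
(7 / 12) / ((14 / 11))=11 / 24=0.46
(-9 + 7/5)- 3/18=-233/30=-7.77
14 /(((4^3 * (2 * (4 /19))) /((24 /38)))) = 21 /64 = 0.33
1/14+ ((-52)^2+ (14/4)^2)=76057/28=2716.32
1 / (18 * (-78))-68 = -95473 / 1404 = -68.00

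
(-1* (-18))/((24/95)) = 285/4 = 71.25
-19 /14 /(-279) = 19 /3906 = 0.00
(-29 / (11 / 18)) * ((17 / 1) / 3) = -2958 / 11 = -268.91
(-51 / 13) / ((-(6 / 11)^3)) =22627 / 936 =24.17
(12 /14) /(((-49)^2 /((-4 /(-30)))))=4 /84035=0.00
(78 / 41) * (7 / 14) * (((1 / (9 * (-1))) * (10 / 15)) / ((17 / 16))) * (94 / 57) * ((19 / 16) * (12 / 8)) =-1222 / 6273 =-0.19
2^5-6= 26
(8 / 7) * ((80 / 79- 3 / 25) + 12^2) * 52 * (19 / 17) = 2261832352 / 235025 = 9623.79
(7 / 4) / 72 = 7 / 288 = 0.02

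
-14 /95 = -0.15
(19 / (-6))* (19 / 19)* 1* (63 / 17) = -399 / 34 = -11.74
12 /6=2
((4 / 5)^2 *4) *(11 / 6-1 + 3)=736 / 75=9.81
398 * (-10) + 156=-3824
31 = 31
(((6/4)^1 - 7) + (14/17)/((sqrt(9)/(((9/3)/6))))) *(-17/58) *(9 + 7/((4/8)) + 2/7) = 89161/2436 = 36.60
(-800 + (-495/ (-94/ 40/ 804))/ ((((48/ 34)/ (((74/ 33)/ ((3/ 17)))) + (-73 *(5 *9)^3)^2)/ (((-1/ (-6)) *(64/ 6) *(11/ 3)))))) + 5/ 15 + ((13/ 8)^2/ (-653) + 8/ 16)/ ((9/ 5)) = -742969029912791141614875931/ 929418649988208140498112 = -799.39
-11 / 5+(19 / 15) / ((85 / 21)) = -802 / 425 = -1.89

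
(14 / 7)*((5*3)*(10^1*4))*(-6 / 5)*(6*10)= -86400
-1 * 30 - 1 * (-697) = 667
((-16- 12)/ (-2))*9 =126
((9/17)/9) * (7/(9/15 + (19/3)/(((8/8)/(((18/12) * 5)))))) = 70/8177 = 0.01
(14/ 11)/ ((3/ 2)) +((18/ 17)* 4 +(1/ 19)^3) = 19562429/ 3847899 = 5.08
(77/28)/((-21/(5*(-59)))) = 3245/84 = 38.63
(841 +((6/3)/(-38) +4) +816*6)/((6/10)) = 545390/57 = 9568.25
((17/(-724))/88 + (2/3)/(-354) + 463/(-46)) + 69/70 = -247329860143/27234012960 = -9.08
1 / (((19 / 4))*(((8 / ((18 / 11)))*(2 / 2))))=9 / 209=0.04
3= 3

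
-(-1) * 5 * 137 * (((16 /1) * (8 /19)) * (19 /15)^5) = 2285309056 /151875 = 15047.30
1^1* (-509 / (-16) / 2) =509 / 32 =15.91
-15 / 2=-7.50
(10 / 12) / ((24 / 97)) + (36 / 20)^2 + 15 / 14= 193523 / 25200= 7.68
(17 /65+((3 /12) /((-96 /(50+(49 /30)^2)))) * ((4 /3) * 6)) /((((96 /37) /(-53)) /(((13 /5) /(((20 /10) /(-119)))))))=-2640.89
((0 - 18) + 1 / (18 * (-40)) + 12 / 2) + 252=172799 / 720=240.00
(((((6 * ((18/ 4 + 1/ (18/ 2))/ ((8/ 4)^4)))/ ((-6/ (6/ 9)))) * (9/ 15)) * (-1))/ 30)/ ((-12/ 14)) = -581/ 129600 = -0.00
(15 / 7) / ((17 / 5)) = 75 / 119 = 0.63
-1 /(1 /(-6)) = 6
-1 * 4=-4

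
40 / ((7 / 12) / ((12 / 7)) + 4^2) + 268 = 270.45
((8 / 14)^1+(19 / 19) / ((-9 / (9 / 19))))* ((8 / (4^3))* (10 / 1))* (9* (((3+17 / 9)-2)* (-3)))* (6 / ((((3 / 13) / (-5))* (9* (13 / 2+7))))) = 194350 / 3591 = 54.12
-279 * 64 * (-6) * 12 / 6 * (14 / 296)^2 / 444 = 54684 / 50653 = 1.08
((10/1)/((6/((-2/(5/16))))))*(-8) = 85.33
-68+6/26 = -881/13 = -67.77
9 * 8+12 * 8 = 168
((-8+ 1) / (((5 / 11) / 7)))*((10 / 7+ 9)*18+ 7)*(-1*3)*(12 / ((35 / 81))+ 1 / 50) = 437510733 / 250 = 1750042.93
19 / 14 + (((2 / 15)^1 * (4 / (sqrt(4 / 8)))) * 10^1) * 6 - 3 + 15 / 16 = -79 / 112 + 32 * sqrt(2) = 44.55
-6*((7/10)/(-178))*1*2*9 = 189/445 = 0.42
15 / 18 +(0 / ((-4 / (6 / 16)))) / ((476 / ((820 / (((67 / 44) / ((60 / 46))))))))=0.83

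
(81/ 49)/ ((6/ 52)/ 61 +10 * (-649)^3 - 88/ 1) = -128466/ 212438569034545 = -0.00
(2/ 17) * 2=4/ 17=0.24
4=4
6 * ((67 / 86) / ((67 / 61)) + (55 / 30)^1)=656 / 43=15.26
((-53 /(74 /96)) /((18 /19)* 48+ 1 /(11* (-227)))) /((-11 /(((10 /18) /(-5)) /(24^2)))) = -228589 /8620926444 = -0.00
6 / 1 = 6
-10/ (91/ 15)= -150/ 91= -1.65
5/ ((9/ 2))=1.11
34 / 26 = 17 / 13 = 1.31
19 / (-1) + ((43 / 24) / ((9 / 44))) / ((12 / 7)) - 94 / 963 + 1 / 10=-4814707 / 346680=-13.89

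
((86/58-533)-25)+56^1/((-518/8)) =-557.38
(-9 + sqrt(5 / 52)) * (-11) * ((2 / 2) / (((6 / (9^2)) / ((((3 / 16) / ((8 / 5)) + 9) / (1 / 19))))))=59268429 / 256 - 6585381 * sqrt(65) / 6656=223540.58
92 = 92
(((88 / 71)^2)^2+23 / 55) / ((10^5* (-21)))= -1294264381 / 978349718500000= -0.00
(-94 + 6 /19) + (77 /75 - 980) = -1528537 /1425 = -1072.66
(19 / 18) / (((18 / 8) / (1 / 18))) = 19 / 729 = 0.03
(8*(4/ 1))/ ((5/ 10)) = 64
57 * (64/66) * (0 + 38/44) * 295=14081.98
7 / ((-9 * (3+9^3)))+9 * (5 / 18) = 16463 / 6588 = 2.50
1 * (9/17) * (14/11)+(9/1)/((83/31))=62631/15521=4.04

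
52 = 52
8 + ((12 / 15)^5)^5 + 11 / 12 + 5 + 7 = 74817339991997345863 / 3576278686523437500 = 20.92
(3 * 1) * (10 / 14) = 15 / 7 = 2.14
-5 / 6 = -0.83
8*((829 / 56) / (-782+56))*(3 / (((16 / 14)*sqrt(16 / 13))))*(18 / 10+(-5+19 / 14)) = 106941*sqrt(13) / 542080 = 0.71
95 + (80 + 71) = 246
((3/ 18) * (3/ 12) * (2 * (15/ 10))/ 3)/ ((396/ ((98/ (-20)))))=-0.00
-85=-85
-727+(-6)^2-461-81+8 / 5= -6157 / 5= -1231.40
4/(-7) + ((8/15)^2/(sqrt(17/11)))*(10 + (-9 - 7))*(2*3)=-256*sqrt(187)/425 - 4/7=-8.81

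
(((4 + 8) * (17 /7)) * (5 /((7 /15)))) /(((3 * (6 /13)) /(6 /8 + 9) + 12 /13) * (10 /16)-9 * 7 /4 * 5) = -13520 /3381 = -4.00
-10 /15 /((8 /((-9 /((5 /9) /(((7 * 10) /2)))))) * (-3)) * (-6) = 189 /2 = 94.50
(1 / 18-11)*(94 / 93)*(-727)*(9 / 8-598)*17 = -546412709275 / 6696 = -81602853.83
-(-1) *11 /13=11 /13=0.85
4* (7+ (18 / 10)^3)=6416 / 125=51.33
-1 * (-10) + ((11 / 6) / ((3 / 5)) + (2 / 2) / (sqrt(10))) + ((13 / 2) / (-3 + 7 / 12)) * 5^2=-28285 / 522 + sqrt(10) / 10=-53.87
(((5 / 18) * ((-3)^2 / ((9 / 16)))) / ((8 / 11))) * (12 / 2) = 110 / 3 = 36.67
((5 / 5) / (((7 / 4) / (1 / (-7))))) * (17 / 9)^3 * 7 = -3.85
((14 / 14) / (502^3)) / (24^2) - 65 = -4736384939519 / 72867460608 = -65.00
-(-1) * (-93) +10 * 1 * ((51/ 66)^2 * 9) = -9501/ 242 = -39.26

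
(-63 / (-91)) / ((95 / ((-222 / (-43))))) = 1998 / 53105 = 0.04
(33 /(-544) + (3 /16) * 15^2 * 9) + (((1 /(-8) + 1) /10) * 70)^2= 453851 /1088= 417.14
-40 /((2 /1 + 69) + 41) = -5 /14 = -0.36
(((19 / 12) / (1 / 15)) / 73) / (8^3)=95 / 149504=0.00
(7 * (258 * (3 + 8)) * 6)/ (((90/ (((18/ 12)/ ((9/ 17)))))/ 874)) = 49194838/ 15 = 3279655.87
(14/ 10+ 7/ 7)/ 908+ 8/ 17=9131/ 19295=0.47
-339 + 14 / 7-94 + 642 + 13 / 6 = 1279 / 6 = 213.17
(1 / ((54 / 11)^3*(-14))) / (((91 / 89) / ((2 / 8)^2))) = -118459 / 3209746176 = -0.00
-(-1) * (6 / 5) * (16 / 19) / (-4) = -24 / 95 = -0.25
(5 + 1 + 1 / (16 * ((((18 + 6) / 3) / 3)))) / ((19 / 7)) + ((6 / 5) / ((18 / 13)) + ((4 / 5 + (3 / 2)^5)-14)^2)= 50365553 / 1459200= 34.52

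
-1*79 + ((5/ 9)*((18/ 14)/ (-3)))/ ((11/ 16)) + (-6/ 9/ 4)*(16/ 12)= -55141/ 693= -79.57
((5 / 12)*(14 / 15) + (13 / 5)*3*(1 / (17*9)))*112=37688 / 765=49.27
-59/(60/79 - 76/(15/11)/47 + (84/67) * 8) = -220162335/35836192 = -6.14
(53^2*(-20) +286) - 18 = -55912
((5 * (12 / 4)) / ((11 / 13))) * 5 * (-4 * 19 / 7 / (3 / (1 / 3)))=-24700 / 231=-106.93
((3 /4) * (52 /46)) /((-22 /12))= -117 /253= -0.46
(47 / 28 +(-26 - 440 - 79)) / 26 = -15213 / 728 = -20.90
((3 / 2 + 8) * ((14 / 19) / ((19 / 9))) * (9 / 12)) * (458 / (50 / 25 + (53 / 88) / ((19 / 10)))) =952182 / 1937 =491.58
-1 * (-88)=88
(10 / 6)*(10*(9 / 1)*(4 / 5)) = 120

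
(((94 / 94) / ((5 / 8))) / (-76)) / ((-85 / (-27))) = -54 / 8075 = -0.01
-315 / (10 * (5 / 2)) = -63 / 5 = -12.60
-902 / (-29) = 902 / 29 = 31.10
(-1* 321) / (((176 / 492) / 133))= -5251239 / 44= -119346.34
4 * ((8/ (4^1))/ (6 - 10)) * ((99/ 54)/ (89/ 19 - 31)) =209/ 1500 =0.14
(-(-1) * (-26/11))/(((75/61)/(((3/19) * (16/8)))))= -3172/5225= -0.61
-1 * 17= -17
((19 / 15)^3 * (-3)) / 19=-361 / 1125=-0.32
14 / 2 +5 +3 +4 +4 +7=30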